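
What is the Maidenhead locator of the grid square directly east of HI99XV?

II09av

Longitude subsquare x = 23; +1 → 24, wraps to 0 = a, carry into square.
Longitude square 9; +1 → 10, wraps to 0, carry into field.
Longitude field H = 7; +1 → 8 = I.
The latitude characters are unchanged.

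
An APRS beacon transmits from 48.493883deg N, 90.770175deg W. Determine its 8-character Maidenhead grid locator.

Offset from 180°W / 90°S: lon 89.22983°, lat 138.49388°.
Field: lon ⌊89.22983/20⌋ = 4 → E; lat ⌊138.49388/10⌋ = 13 → N.
Square: lon ⌊9.22983/2⌋ = 4; lat ⌊8.49388/1⌋ = 8.
Subsquare: lon ⌊1.22983/0.0833333⌋ = 14 → o; lat ⌊0.49388/0.0416667⌋ = 11 → l.
Extended square: lon ⌊0.06316/0.00833333⌋ = 7; lat ⌊0.03555/0.00416667⌋ = 8.

EN48ol78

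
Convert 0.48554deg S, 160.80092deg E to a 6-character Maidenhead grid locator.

Add 180° to longitude and 90° to latitude: 340.8009, 89.5145.
Field: 340.8009/20 → 17 → R, 89.5145/10 → 8 → I; chars RI.
Square: 0.8009/2 → 0, 9.5145/1 → 9; chars 09.
Subsquare: 0.8009/0.0833333 → 9 → j, 0.5145/0.0416667 → 12 → m; chars jm.

RI09jm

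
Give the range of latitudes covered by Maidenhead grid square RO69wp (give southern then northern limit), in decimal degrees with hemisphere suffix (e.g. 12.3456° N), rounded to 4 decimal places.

Field R=17, O=14: +17·20° lon, +14·10° lat → SW at lon 160°, lat 50°.
Square 6, 9: +6·2° lon, +9·1° lat → SW at lon 172°, lat 59°.
Subsquare w=22, p=15: +22·0.0833333° lon, +15·0.0416667° lat → SW at lon 173.833°, lat 59.625°.
Cell spans 0.0833333° lon × 0.0416667° lat.
south 59.6250° N, north 59.6667° N.

59.6250° N, 59.6667° N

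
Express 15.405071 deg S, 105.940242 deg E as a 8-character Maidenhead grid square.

OH24xo22

Shift to the Maidenhead origin (180°W, 90°S): lon 285.94024, lat 74.59493.
Field: 285.94024/20 → 14 → O, 74.59493/10 → 7 → H; chars OH.
Square: 5.94024/2 → 2, 4.59493/1 → 4; chars 24.
Subsquare: 1.94024/0.0833333 → 23 → x, 0.59493/0.0416667 → 14 → o; chars xo.
Extended square: 0.02358/0.00833333 → 2, 0.01160/0.00416667 → 2; chars 22.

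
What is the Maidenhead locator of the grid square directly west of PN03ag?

Longitude subsquare a = 0; −1 → -1, wraps to 23 = x, carry into square.
Longitude square 0; −1 → -1, wraps to 9, carry into field.
Longitude field P = 15; −1 → 14 = O.
The latitude characters are unchanged.

ON93xg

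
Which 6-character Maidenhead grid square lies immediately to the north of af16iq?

Latitude subsquare q = 16; +1 → 17 = r.
The longitude characters are unchanged.

AF16ir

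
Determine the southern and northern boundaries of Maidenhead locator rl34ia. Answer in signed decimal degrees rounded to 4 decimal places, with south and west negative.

24.0000, 24.0417

Field R=17, L=11: +17·20° lon, +11·10° lat → SW at lon 160°, lat 20°.
Square 3, 4: +3·2° lon, +4·1° lat → SW at lon 166°, lat 24°.
Subsquare i=8, a=0: +8·0.0833333° lon, +0·0.0416667° lat → SW at lon 166.667°, lat 24°.
Cell spans 0.0833333° lon × 0.0416667° lat.
south 24.0000, north 24.0417.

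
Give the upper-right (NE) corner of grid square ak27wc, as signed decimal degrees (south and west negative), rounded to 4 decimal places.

Field A=0, K=10: +0·20° lon, +10·10° lat → SW at lon -180°, lat 10°.
Square 2, 7: +2·2° lon, +7·1° lat → SW at lon -176°, lat 17°.
Subsquare w=22, c=2: +22·0.0833333° lon, +2·0.0416667° lat → SW at lon -174.167°, lat 17.0833°.
Cell spans 0.0833333° lon × 0.0416667° lat. NE corner is SW corner plus one full cell.
latitude 17.1250, longitude -174.0833.

17.1250, -174.0833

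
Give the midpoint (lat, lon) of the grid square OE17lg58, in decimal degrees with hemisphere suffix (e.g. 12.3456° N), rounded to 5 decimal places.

Field O=14, E=4: +14·20° lon, +4·10° lat → SW at lon 100°, lat -50°.
Square 1, 7: +1·2° lon, +7·1° lat → SW at lon 102°, lat -43°.
Subsquare l=11, g=6: +11·0.0833333° lon, +6·0.0416667° lat → SW at lon 102.917°, lat -42.75°.
Extended square 5, 8: +5·0.00833333° lon, +8·0.00416667° lat → SW at lon 102.958°, lat -42.7167°.
Cell spans 0.00833333° lon × 0.00416667° lat. Centre is SW corner plus half of each.
latitude 42.71458° S, longitude 102.96250° E.

42.71458° S, 102.96250° E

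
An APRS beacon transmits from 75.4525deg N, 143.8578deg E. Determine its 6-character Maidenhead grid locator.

Add 180° to longitude and 90° to latitude: 323.8578, 165.4525.
Field: lon ⌊323.8578/20⌋ = 16 → Q; lat ⌊165.4525/10⌋ = 16 → Q.
Square: lon ⌊3.8578/2⌋ = 1; lat ⌊5.4525/1⌋ = 5.
Subsquare: lon ⌊1.8578/0.0833333⌋ = 22 → w; lat ⌊0.4525/0.0416667⌋ = 10 → k.

QQ15wk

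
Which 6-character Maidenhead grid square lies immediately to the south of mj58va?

MJ57vx

Latitude subsquare a = 0; −1 → -1, wraps to 23 = x, carry into square.
Latitude square 8; −1 → 7.
The longitude characters are unchanged.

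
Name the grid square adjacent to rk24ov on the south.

RK24ou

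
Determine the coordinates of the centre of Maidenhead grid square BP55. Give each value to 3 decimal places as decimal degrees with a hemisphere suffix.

Field B=1, P=15: +1·20° lon, +15·10° lat → SW at lon -160°, lat 60°.
Square 5, 5: +5·2° lon, +5·1° lat → SW at lon -150°, lat 65°.
Cell spans 2° lon × 1° lat. Centre is SW corner plus half of each.
latitude 65.500° N, longitude 149.000° W.

65.500° N, 149.000° W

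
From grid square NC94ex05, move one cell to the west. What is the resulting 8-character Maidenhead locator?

NC94dx95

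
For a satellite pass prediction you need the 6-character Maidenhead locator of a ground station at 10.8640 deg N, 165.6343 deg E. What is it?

RK20tu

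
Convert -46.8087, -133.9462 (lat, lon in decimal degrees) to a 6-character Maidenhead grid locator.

Shift to the Maidenhead origin (180°W, 90°S): lon 46.0538, lat 43.1913.
Field (20°×10°, letters A–R): lon ⌊46.0538/20⌋ = 2 → C; lat ⌊43.1913/10⌋ = 4 → E.
Square (2°×1°, digits 0–9): lon ⌊6.0538/2⌋ = 3; lat ⌊3.1913/1⌋ = 3.
Subsquare (5′×2.5′, letters a–x): lon ⌊0.0538/0.0833333⌋ = 0 → a; lat ⌊0.1913/0.0416667⌋ = 4 → e.

CE33ae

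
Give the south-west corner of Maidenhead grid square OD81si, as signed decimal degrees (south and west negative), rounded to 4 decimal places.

-58.6667, 117.5000

Field O=14, D=3: +14·20° lon, +3·10° lat → SW at lon 100°, lat -60°.
Square 8, 1: +8·2° lon, +1·1° lat → SW at lon 116°, lat -59°.
Subsquare s=18, i=8: +18·0.0833333° lon, +8·0.0416667° lat → SW at lon 117.5°, lat -58.6667°.
latitude -58.6667, longitude 117.5000.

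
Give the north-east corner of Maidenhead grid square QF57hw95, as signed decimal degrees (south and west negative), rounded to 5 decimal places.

Field Q=16, F=5: +16·20° lon, +5·10° lat → SW at lon 140°, lat -40°.
Square 5, 7: +5·2° lon, +7·1° lat → SW at lon 150°, lat -33°.
Subsquare h=7, w=22: +7·0.0833333° lon, +22·0.0416667° lat → SW at lon 150.583°, lat -32.0833°.
Extended square 9, 5: +9·0.00833333° lon, +5·0.00416667° lat → SW at lon 150.658°, lat -32.0625°.
Cell spans 0.00833333° lon × 0.00416667° lat. NE corner is SW corner plus one full cell.
latitude -32.05833, longitude 150.66667.

-32.05833, 150.66667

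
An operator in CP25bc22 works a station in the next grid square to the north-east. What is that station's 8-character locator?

Longitude extended square 2; +1 → 3.
Latitude extended square 2; +1 → 3.

CP25bc33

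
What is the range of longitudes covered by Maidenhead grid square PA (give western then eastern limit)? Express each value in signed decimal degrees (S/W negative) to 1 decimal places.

Field P=15, A=0: +15·20° lon, +0·10° lat → SW at lon 120°, lat -90°.
Cell spans 20° lon × 10° lat.
west 120.0, east 140.0.

120.0, 140.0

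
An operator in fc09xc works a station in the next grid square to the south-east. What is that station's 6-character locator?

FC19ab

Longitude subsquare x = 23; +1 → 24, wraps to 0 = a, carry into square.
Longitude square 0; +1 → 1.
Latitude subsquare c = 2; −1 → 1 = b.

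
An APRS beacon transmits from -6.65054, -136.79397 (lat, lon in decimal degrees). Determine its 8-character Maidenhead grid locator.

CI13oi43

Offset from 180°W / 90°S: lon 43.20603°, lat 83.34946°.
Field: lon ⌊43.20603/20⌋ = 2 → C; lat ⌊83.34946/10⌋ = 8 → I.
Square: lon ⌊3.20603/2⌋ = 1; lat ⌊3.34946/1⌋ = 3.
Subsquare: lon ⌊1.20603/0.0833333⌋ = 14 → o; lat ⌊0.34946/0.0416667⌋ = 8 → i.
Extended square: lon ⌊0.03936/0.00833333⌋ = 4; lat ⌊0.01613/0.00416667⌋ = 3.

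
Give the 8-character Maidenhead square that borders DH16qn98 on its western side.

DH16qn88

Longitude extended square 9; −1 → 8.
The latitude characters are unchanged.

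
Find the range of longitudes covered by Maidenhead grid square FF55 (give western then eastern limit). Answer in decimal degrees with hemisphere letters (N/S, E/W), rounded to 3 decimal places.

70.000° W, 68.000° W

Field F=5, F=5: +5·20° lon, +5·10° lat → SW at lon -80°, lat -40°.
Square 5, 5: +5·2° lon, +5·1° lat → SW at lon -70°, lat -35°.
Cell spans 2° lon × 1° lat.
west 70.000° W, east 68.000° W.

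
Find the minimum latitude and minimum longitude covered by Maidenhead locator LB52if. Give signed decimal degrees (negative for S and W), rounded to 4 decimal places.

Field L=11, B=1: +11·20° lon, +1·10° lat → SW at lon 40°, lat -80°.
Square 5, 2: +5·2° lon, +2·1° lat → SW at lon 50°, lat -78°.
Subsquare i=8, f=5: +8·0.0833333° lon, +5·0.0416667° lat → SW at lon 50.6667°, lat -77.7917°.
latitude -77.7917, longitude 50.6667.

-77.7917, 50.6667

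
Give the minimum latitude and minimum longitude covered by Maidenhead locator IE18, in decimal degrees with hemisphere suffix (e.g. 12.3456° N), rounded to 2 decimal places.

42.00° S, 18.00° W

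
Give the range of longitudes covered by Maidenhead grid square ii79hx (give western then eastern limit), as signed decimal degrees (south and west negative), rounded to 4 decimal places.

-5.4167, -5.3333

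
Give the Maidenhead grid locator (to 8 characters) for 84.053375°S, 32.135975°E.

Shift to the Maidenhead origin (180°W, 90°S): lon 212.13598, lat 5.94662.
Field (20°×10°, letters A–R): lon ⌊212.13598/20⌋ = 10 → K; lat ⌊5.94662/10⌋ = 0 → A.
Square (2°×1°, digits 0–9): lon ⌊12.13598/2⌋ = 6; lat ⌊5.94662/1⌋ = 5.
Subsquare (5′×2.5′, letters a–x): lon ⌊0.13598/0.0833333⌋ = 1 → b; lat ⌊0.94662/0.0416667⌋ = 22 → w.
Extended square (30″×15″, digits 0–9): lon ⌊0.05264/0.00833333⌋ = 6; lat ⌊0.02996/0.00416667⌋ = 7.

KA65bw67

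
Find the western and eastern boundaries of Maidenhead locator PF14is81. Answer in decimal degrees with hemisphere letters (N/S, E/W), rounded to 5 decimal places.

Field P=15, F=5: +15·20° lon, +5·10° lat → SW at lon 120°, lat -40°.
Square 1, 4: +1·2° lon, +4·1° lat → SW at lon 122°, lat -36°.
Subsquare i=8, s=18: +8·0.0833333° lon, +18·0.0416667° lat → SW at lon 122.667°, lat -35.25°.
Extended square 8, 1: +8·0.00833333° lon, +1·0.00416667° lat → SW at lon 122.733°, lat -35.2458°.
Cell spans 0.00833333° lon × 0.00416667° lat.
west 122.73333° E, east 122.74167° E.

122.73333° E, 122.74167° E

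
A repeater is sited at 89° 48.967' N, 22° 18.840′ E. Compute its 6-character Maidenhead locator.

KR19dt

Shift to the Maidenhead origin (180°W, 90°S): lon 202.3140, lat 179.8161.
Field: 202.3140/20 → 10 → K, 179.8161/10 → 17 → R; chars KR.
Square: 2.3140/2 → 1, 9.8161/1 → 9; chars 19.
Subsquare: 0.3140/0.0833333 → 3 → d, 0.8161/0.0416667 → 19 → t; chars dt.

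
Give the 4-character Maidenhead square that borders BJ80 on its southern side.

Latitude square 0; −1 → -1, wraps to 9, carry into field.
Latitude field J = 9; −1 → 8 = I.
The longitude characters are unchanged.

BI89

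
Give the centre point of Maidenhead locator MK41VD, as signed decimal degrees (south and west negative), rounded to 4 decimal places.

11.1458, 69.7917

Field M=12, K=10: +12·20° lon, +10·10° lat → SW at lon 60°, lat 10°.
Square 4, 1: +4·2° lon, +1·1° lat → SW at lon 68°, lat 11°.
Subsquare v=21, d=3: +21·0.0833333° lon, +3·0.0416667° lat → SW at lon 69.75°, lat 11.125°.
Cell spans 0.0833333° lon × 0.0416667° lat. Centre is SW corner plus half of each.
latitude 11.1458, longitude 69.7917.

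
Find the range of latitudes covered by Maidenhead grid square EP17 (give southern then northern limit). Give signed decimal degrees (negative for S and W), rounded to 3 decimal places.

Field E=4, P=15: +4·20° lon, +15·10° lat → SW at lon -100°, lat 60°.
Square 1, 7: +1·2° lon, +7·1° lat → SW at lon -98°, lat 67°.
Cell spans 2° lon × 1° lat.
south 67.000, north 68.000.

67.000, 68.000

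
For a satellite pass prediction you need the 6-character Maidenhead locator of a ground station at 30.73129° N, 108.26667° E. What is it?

OM40dr

Offset from 180°W / 90°S: lon 288.2667°, lat 120.7313°.
Field (20°×10°, letters A–R): lon ⌊288.2667/20⌋ = 14 → O; lat ⌊120.7313/10⌋ = 12 → M.
Square (2°×1°, digits 0–9): lon ⌊8.2667/2⌋ = 4; lat ⌊0.7313/1⌋ = 0.
Subsquare (5′×2.5′, letters a–x): lon ⌊0.2667/0.0833333⌋ = 3 → d; lat ⌊0.7313/0.0416667⌋ = 17 → r.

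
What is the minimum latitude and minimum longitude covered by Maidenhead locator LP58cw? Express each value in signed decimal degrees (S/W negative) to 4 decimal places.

68.9167, 50.1667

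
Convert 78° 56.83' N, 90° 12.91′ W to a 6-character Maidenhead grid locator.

Shift to the Maidenhead origin (180°W, 90°S): lon 89.7848, lat 168.9472.
Field: lon ⌊89.7848/20⌋ = 4 → E; lat ⌊168.9472/10⌋ = 16 → Q.
Square: lon ⌊9.7848/2⌋ = 4; lat ⌊8.9472/1⌋ = 8.
Subsquare: lon ⌊1.7848/0.0833333⌋ = 21 → v; lat ⌊0.9472/0.0416667⌋ = 22 → w.

EQ48vw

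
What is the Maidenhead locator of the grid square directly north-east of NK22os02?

NK22os13

Longitude extended square 0; +1 → 1.
Latitude extended square 2; +1 → 3.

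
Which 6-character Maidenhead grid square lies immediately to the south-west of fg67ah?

FG57xg

Longitude subsquare a = 0; −1 → -1, wraps to 23 = x, carry into square.
Longitude square 6; −1 → 5.
Latitude subsquare h = 7; −1 → 6 = g.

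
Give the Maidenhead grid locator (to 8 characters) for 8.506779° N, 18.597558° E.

JJ98hm11

Offset from 180°W / 90°S: lon 198.59756°, lat 98.50678°.
Field: 198.59756/20 → 9 → J, 98.50678/10 → 9 → J; chars JJ.
Square: 18.59756/2 → 9, 8.50678/1 → 8; chars 98.
Subsquare: 0.59756/0.0833333 → 7 → h, 0.50678/0.0416667 → 12 → m; chars hm.
Extended square: 0.01422/0.00833333 → 1, 0.00678/0.00416667 → 1; chars 11.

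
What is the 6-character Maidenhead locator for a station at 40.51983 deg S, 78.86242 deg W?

Add 180° to longitude and 90° to latitude: 101.1376, 49.4802.
Field: lon ⌊101.1376/20⌋ = 5 → F; lat ⌊49.4802/10⌋ = 4 → E.
Square: lon ⌊1.1376/2⌋ = 0; lat ⌊9.4802/1⌋ = 9.
Subsquare: lon ⌊1.1376/0.0833333⌋ = 13 → n; lat ⌊0.4802/0.0416667⌋ = 11 → l.

FE09nl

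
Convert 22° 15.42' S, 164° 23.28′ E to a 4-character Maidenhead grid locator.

RG27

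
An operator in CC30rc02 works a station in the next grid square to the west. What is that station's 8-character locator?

CC30qc92

Longitude extended square 0; −1 → -1, wraps to 9, carry into subsquare.
Longitude subsquare r = 17; −1 → 16 = q.
The latitude characters are unchanged.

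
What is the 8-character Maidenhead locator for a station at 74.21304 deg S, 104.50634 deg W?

DB75rs98

Offset from 180°W / 90°S: lon 75.49366°, lat 15.78696°.
Field: lon ⌊75.49366/20⌋ = 3 → D; lat ⌊15.78696/10⌋ = 1 → B.
Square: lon ⌊15.49366/2⌋ = 7; lat ⌊5.78696/1⌋ = 5.
Subsquare: lon ⌊1.49366/0.0833333⌋ = 17 → r; lat ⌊0.78696/0.0416667⌋ = 18 → s.
Extended square: lon ⌊0.07699/0.00833333⌋ = 9; lat ⌊0.03696/0.00416667⌋ = 8.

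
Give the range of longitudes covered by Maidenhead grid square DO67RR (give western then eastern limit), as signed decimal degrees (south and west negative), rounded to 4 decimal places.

Field D=3, O=14: +3·20° lon, +14·10° lat → SW at lon -120°, lat 50°.
Square 6, 7: +6·2° lon, +7·1° lat → SW at lon -108°, lat 57°.
Subsquare r=17, r=17: +17·0.0833333° lon, +17·0.0416667° lat → SW at lon -106.583°, lat 57.7083°.
Cell spans 0.0833333° lon × 0.0416667° lat.
west -106.5833, east -106.5000.

-106.5833, -106.5000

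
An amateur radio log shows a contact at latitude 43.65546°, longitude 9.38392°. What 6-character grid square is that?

JN43qp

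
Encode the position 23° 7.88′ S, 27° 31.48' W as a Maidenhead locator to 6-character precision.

Add 180° to longitude and 90° to latitude: 152.4753, 66.8687.
Field (20°×10°, letters A–R): 152.4753/20 → 7 → H, 66.8687/10 → 6 → G; chars HG.
Square (2°×1°, digits 0–9): 12.4753/2 → 6, 6.8687/1 → 6; chars 66.
Subsquare (5′×2.5′, letters a–x): 0.4753/0.0833333 → 5 → f, 0.8687/0.0416667 → 20 → u; chars fu.

HG66fu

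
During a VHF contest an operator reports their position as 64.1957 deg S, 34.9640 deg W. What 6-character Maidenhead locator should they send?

HC25mt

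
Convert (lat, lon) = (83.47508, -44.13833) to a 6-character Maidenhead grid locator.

Offset from 180°W / 90°S: lon 135.8617°, lat 173.4751°.
Field: lon ⌊135.8617/20⌋ = 6 → G; lat ⌊173.4751/10⌋ = 17 → R.
Square: lon ⌊15.8617/2⌋ = 7; lat ⌊3.4751/1⌋ = 3.
Subsquare: lon ⌊1.8617/0.0833333⌋ = 22 → w; lat ⌊0.4751/0.0416667⌋ = 11 → l.

GR73wl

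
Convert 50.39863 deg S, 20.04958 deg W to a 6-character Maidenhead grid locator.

HD99xo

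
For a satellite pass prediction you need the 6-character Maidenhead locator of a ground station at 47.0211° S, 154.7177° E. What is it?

QE72ix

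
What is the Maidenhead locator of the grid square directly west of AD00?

Longitude square 0; −1 → -1, wraps to 9, carry into field.
Longitude field A = 0; −1 → -1, wraps to 17 = R, wrapping around the antimeridian.
The latitude characters are unchanged.

RD90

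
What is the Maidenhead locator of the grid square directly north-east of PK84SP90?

PK84tp01

Longitude extended square 9; +1 → 10, wraps to 0, carry into subsquare.
Longitude subsquare s = 18; +1 → 19 = t.
Latitude extended square 0; +1 → 1.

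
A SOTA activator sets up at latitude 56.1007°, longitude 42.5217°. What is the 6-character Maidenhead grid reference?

LO16gc

Add 180° to longitude and 90° to latitude: 222.5217, 146.1007.
Field: 222.5217/20 → 11 → L, 146.1007/10 → 14 → O; chars LO.
Square: 2.5217/2 → 1, 6.1007/1 → 6; chars 16.
Subsquare: 0.5217/0.0833333 → 6 → g, 0.1007/0.0416667 → 2 → c; chars gc.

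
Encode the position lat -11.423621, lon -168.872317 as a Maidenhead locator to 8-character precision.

AH58nn58

Offset from 180°W / 90°S: lon 11.12768°, lat 78.57638°.
Field: lon ⌊11.12768/20⌋ = 0 → A; lat ⌊78.57638/10⌋ = 7 → H.
Square: lon ⌊11.12768/2⌋ = 5; lat ⌊8.57638/1⌋ = 8.
Subsquare: lon ⌊1.12768/0.0833333⌋ = 13 → n; lat ⌊0.57638/0.0416667⌋ = 13 → n.
Extended square: lon ⌊0.04435/0.00833333⌋ = 5; lat ⌊0.03471/0.00416667⌋ = 8.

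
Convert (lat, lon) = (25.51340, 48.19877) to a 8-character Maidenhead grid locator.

LL45cm33

Add 180° to longitude and 90° to latitude: 228.19877, 115.51340.
Field: 228.19877/20 → 11 → L, 115.51340/10 → 11 → L; chars LL.
Square: 8.19877/2 → 4, 5.51340/1 → 5; chars 45.
Subsquare: 0.19877/0.0833333 → 2 → c, 0.51340/0.0416667 → 12 → m; chars cm.
Extended square: 0.03210/0.00833333 → 3, 0.01340/0.00416667 → 3; chars 33.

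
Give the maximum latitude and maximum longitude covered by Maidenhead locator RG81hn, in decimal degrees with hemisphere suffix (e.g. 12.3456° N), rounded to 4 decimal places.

Field R=17, G=6: +17·20° lon, +6·10° lat → SW at lon 160°, lat -30°.
Square 8, 1: +8·2° lon, +1·1° lat → SW at lon 176°, lat -29°.
Subsquare h=7, n=13: +7·0.0833333° lon, +13·0.0416667° lat → SW at lon 176.583°, lat -28.4583°.
Cell spans 0.0833333° lon × 0.0416667° lat. NE corner is SW corner plus one full cell.
latitude 28.4167° S, longitude 176.6667° E.

28.4167° S, 176.6667° E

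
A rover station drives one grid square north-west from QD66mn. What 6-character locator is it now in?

QD66lo

Longitude subsquare m = 12; −1 → 11 = l.
Latitude subsquare n = 13; +1 → 14 = o.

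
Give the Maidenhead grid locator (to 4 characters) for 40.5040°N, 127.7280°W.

CN60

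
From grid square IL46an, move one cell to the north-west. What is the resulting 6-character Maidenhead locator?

Longitude subsquare a = 0; −1 → -1, wraps to 23 = x, carry into square.
Longitude square 4; −1 → 3.
Latitude subsquare n = 13; +1 → 14 = o.

IL36xo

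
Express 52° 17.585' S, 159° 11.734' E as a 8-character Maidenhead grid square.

Offset from 180°W / 90°S: lon 339.19557°, lat 37.70692°.
Field: lon ⌊339.19557/20⌋ = 16 → Q; lat ⌊37.70692/10⌋ = 3 → D.
Square: lon ⌊19.19557/2⌋ = 9; lat ⌊7.70692/1⌋ = 7.
Subsquare: lon ⌊1.19557/0.0833333⌋ = 14 → o; lat ⌊0.70692/0.0416667⌋ = 16 → q.
Extended square: lon ⌊0.02890/0.00833333⌋ = 3; lat ⌊0.04025/0.00416667⌋ = 9.

QD97oq39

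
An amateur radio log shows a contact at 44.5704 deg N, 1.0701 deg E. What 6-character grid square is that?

JN04mn

Shift to the Maidenhead origin (180°W, 90°S): lon 181.0701, lat 134.5704.
Field: 181.0701/20 → 9 → J, 134.5704/10 → 13 → N; chars JN.
Square: 1.0701/2 → 0, 4.5704/1 → 4; chars 04.
Subsquare: 1.0701/0.0833333 → 12 → m, 0.5704/0.0416667 → 13 → n; chars mn.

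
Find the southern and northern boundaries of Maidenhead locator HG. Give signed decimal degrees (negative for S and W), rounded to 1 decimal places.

Field H=7, G=6: +7·20° lon, +6·10° lat → SW at lon -40°, lat -30°.
Cell spans 20° lon × 10° lat.
south -30.0, north -20.0.

-30.0, -20.0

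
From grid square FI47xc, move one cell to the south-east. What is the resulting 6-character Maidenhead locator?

Longitude subsquare x = 23; +1 → 24, wraps to 0 = a, carry into square.
Longitude square 4; +1 → 5.
Latitude subsquare c = 2; −1 → 1 = b.

FI57ab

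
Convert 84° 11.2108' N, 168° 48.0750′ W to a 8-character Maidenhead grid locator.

AR54oe34

Offset from 180°W / 90°S: lon 11.19875°, lat 174.18685°.
Field (20°×10°, letters A–R): 11.19875/20 → 0 → A, 174.18685/10 → 17 → R; chars AR.
Square (2°×1°, digits 0–9): 11.19875/2 → 5, 4.18685/1 → 4; chars 54.
Subsquare (5′×2.5′, letters a–x): 1.19875/0.0833333 → 14 → o, 0.18685/0.0416667 → 4 → e; chars oe.
Extended square (30″×15″, digits 0–9): 0.03208/0.00833333 → 3, 0.02018/0.00416667 → 4; chars 34.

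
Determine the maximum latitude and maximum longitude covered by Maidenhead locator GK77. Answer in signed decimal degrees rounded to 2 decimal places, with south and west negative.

18.00, -44.00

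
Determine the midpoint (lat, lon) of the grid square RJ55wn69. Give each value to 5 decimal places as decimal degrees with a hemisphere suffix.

5.58125° N, 171.88750° E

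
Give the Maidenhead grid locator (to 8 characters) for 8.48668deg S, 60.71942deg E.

MI01im63

Shift to the Maidenhead origin (180°W, 90°S): lon 240.71942, lat 81.51332.
Field (20°×10°, letters A–R): lon ⌊240.71942/20⌋ = 12 → M; lat ⌊81.51332/10⌋ = 8 → I.
Square (2°×1°, digits 0–9): lon ⌊0.71942/2⌋ = 0; lat ⌊1.51332/1⌋ = 1.
Subsquare (5′×2.5′, letters a–x): lon ⌊0.71942/0.0833333⌋ = 8 → i; lat ⌊0.51332/0.0416667⌋ = 12 → m.
Extended square (30″×15″, digits 0–9): lon ⌊0.05275/0.00833333⌋ = 6; lat ⌊0.01332/0.00416667⌋ = 3.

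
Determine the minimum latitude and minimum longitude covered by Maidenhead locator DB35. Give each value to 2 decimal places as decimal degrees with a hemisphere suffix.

Field D=3, B=1: +3·20° lon, +1·10° lat → SW at lon -120°, lat -80°.
Square 3, 5: +3·2° lon, +5·1° lat → SW at lon -114°, lat -75°.
latitude 75.00° S, longitude 114.00° W.

75.00° S, 114.00° W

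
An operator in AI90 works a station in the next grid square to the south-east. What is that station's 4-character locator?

BH09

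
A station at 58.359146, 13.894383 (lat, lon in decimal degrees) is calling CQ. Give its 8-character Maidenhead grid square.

JO68wi76

Shift to the Maidenhead origin (180°W, 90°S): lon 193.89438, lat 148.35915.
Field: 193.89438/20 → 9 → J, 148.35915/10 → 14 → O; chars JO.
Square: 13.89438/2 → 6, 8.35915/1 → 8; chars 68.
Subsquare: 1.89438/0.0833333 → 22 → w, 0.35915/0.0416667 → 8 → i; chars wi.
Extended square: 0.06105/0.00833333 → 7, 0.02581/0.00416667 → 6; chars 76.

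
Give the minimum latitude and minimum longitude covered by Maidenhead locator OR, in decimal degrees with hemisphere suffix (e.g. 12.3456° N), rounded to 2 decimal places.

Field O=14, R=17: +14·20° lon, +17·10° lat → SW at lon 100°, lat 80°.
latitude 80.00° N, longitude 100.00° E.

80.00° N, 100.00° E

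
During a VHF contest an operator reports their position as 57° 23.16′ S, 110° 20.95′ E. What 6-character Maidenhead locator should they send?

OD52eo

Add 180° to longitude and 90° to latitude: 290.3492, 32.6140.
Field: lon ⌊290.3492/20⌋ = 14 → O; lat ⌊32.6140/10⌋ = 3 → D.
Square: lon ⌊10.3492/2⌋ = 5; lat ⌊2.6140/1⌋ = 2.
Subsquare: lon ⌊0.3492/0.0833333⌋ = 4 → e; lat ⌊0.6140/0.0416667⌋ = 14 → o.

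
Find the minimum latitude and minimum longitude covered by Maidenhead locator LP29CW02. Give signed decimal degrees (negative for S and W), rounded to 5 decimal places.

Field L=11, P=15: +11·20° lon, +15·10° lat → SW at lon 40°, lat 60°.
Square 2, 9: +2·2° lon, +9·1° lat → SW at lon 44°, lat 69°.
Subsquare c=2, w=22: +2·0.0833333° lon, +22·0.0416667° lat → SW at lon 44.1667°, lat 69.9167°.
Extended square 0, 2: +0·0.00833333° lon, +2·0.00416667° lat → SW at lon 44.1667°, lat 69.925°.
latitude 69.92500, longitude 44.16667.

69.92500, 44.16667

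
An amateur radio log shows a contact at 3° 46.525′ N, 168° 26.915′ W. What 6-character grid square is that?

AJ53ss

Offset from 180°W / 90°S: lon 11.5514°, lat 93.7754°.
Field: 11.5514/20 → 0 → A, 93.7754/10 → 9 → J; chars AJ.
Square: 11.5514/2 → 5, 3.7754/1 → 3; chars 53.
Subsquare: 1.5514/0.0833333 → 18 → s, 0.7754/0.0416667 → 18 → s; chars ss.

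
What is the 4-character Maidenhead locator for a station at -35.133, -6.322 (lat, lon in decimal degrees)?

Add 180° to longitude and 90° to latitude: 173.68, 54.87.
Field: 173.68/20 → 8 → I, 54.87/10 → 5 → F; chars IF.
Square: 13.68/2 → 6, 4.87/1 → 4; chars 64.

IF64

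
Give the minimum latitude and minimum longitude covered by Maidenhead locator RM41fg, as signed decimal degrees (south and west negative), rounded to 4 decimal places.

Field R=17, M=12: +17·20° lon, +12·10° lat → SW at lon 160°, lat 30°.
Square 4, 1: +4·2° lon, +1·1° lat → SW at lon 168°, lat 31°.
Subsquare f=5, g=6: +5·0.0833333° lon, +6·0.0416667° lat → SW at lon 168.417°, lat 31.25°.
latitude 31.2500, longitude 168.4167.

31.2500, 168.4167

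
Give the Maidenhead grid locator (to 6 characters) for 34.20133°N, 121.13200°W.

CM94ke

Offset from 180°W / 90°S: lon 58.8680°, lat 124.2013°.
Field: 58.8680/20 → 2 → C, 124.2013/10 → 12 → M; chars CM.
Square: 18.8680/2 → 9, 4.2013/1 → 4; chars 94.
Subsquare: 0.8680/0.0833333 → 10 → k, 0.2013/0.0416667 → 4 → e; chars ke.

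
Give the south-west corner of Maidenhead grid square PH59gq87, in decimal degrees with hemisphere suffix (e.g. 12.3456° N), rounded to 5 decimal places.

10.30417° S, 130.56667° E

Field P=15, H=7: +15·20° lon, +7·10° lat → SW at lon 120°, lat -20°.
Square 5, 9: +5·2° lon, +9·1° lat → SW at lon 130°, lat -11°.
Subsquare g=6, q=16: +6·0.0833333° lon, +16·0.0416667° lat → SW at lon 130.5°, lat -10.3333°.
Extended square 8, 7: +8·0.00833333° lon, +7·0.00416667° lat → SW at lon 130.567°, lat -10.3042°.
latitude 10.30417° S, longitude 130.56667° E.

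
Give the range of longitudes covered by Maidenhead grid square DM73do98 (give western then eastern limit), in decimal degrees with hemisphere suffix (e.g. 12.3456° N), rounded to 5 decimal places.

105.67500° W, 105.66667° W

Field D=3, M=12: +3·20° lon, +12·10° lat → SW at lon -120°, lat 30°.
Square 7, 3: +7·2° lon, +3·1° lat → SW at lon -106°, lat 33°.
Subsquare d=3, o=14: +3·0.0833333° lon, +14·0.0416667° lat → SW at lon -105.75°, lat 33.5833°.
Extended square 9, 8: +9·0.00833333° lon, +8·0.00416667° lat → SW at lon -105.675°, lat 33.6167°.
Cell spans 0.00833333° lon × 0.00416667° lat.
west 105.67500° W, east 105.66667° W.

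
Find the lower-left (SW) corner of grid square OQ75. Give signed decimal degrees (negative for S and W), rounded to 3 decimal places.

75.000, 114.000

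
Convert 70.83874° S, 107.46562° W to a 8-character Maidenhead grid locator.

DB69gd48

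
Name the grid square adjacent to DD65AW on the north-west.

DD55xx

Longitude subsquare a = 0; −1 → -1, wraps to 23 = x, carry into square.
Longitude square 6; −1 → 5.
Latitude subsquare w = 22; +1 → 23 = x.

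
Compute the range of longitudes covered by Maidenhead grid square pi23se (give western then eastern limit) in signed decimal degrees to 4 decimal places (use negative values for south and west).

Field P=15, I=8: +15·20° lon, +8·10° lat → SW at lon 120°, lat -10°.
Square 2, 3: +2·2° lon, +3·1° lat → SW at lon 124°, lat -7°.
Subsquare s=18, e=4: +18·0.0833333° lon, +4·0.0416667° lat → SW at lon 125.5°, lat -6.83333°.
Cell spans 0.0833333° lon × 0.0416667° lat.
west 125.5000, east 125.5833.

125.5000, 125.5833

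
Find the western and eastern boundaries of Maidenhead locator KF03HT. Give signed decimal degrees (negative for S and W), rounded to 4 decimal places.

20.5833, 20.6667

Field K=10, F=5: +10·20° lon, +5·10° lat → SW at lon 20°, lat -40°.
Square 0, 3: +0·2° lon, +3·1° lat → SW at lon 20°, lat -37°.
Subsquare h=7, t=19: +7·0.0833333° lon, +19·0.0416667° lat → SW at lon 20.5833°, lat -36.2083°.
Cell spans 0.0833333° lon × 0.0416667° lat.
west 20.5833, east 20.6667.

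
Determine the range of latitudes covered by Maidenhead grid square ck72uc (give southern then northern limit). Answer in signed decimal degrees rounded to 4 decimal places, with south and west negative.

12.0833, 12.1250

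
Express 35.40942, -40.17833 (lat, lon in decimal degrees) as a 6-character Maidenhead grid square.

Offset from 180°W / 90°S: lon 139.8217°, lat 125.4094°.
Field: lon ⌊139.8217/20⌋ = 6 → G; lat ⌊125.4094/10⌋ = 12 → M.
Square: lon ⌊19.8217/2⌋ = 9; lat ⌊5.4094/1⌋ = 5.
Subsquare: lon ⌊1.8217/0.0833333⌋ = 21 → v; lat ⌊0.4094/0.0416667⌋ = 9 → j.

GM95vj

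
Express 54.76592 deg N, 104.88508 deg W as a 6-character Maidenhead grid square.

DO74ns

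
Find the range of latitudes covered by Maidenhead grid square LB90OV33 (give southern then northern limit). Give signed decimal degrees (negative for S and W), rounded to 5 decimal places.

-79.11250, -79.10833

Field L=11, B=1: +11·20° lon, +1·10° lat → SW at lon 40°, lat -80°.
Square 9, 0: +9·2° lon, +0·1° lat → SW at lon 58°, lat -80°.
Subsquare o=14, v=21: +14·0.0833333° lon, +21·0.0416667° lat → SW at lon 59.1667°, lat -79.125°.
Extended square 3, 3: +3·0.00833333° lon, +3·0.00416667° lat → SW at lon 59.1917°, lat -79.1125°.
Cell spans 0.00833333° lon × 0.00416667° lat.
south -79.11250, north -79.10833.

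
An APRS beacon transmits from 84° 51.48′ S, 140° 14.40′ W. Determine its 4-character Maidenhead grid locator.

BA95

Offset from 180°W / 90°S: lon 39.76°, lat 5.14°.
Field (20°×10°, letters A–R): lon ⌊39.76/20⌋ = 1 → B; lat ⌊5.14/10⌋ = 0 → A.
Square (2°×1°, digits 0–9): lon ⌊19.76/2⌋ = 9; lat ⌊5.14/1⌋ = 5.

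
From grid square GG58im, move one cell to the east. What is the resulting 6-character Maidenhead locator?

GG58jm

Longitude subsquare i = 8; +1 → 9 = j.
The latitude characters are unchanged.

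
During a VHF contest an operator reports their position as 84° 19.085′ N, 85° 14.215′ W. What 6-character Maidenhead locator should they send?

ER74jh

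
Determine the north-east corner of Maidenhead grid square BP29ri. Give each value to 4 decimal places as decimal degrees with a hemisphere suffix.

69.3750° N, 154.5000° W

Field B=1, P=15: +1·20° lon, +15·10° lat → SW at lon -160°, lat 60°.
Square 2, 9: +2·2° lon, +9·1° lat → SW at lon -156°, lat 69°.
Subsquare r=17, i=8: +17·0.0833333° lon, +8·0.0416667° lat → SW at lon -154.583°, lat 69.3333°.
Cell spans 0.0833333° lon × 0.0416667° lat. NE corner is SW corner plus one full cell.
latitude 69.3750° N, longitude 154.5000° W.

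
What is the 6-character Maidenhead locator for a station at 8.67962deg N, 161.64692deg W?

Shift to the Maidenhead origin (180°W, 90°S): lon 18.3531, lat 98.6796.
Field (20°×10°, letters A–R): lon ⌊18.3531/20⌋ = 0 → A; lat ⌊98.6796/10⌋ = 9 → J.
Square (2°×1°, digits 0–9): lon ⌊18.3531/2⌋ = 9; lat ⌊8.6796/1⌋ = 8.
Subsquare (5′×2.5′, letters a–x): lon ⌊0.3531/0.0833333⌋ = 4 → e; lat ⌊0.6796/0.0416667⌋ = 16 → q.

AJ98eq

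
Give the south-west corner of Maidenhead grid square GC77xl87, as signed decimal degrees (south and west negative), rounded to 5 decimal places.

-62.51250, -44.01667

Field G=6, C=2: +6·20° lon, +2·10° lat → SW at lon -60°, lat -70°.
Square 7, 7: +7·2° lon, +7·1° lat → SW at lon -46°, lat -63°.
Subsquare x=23, l=11: +23·0.0833333° lon, +11·0.0416667° lat → SW at lon -44.0833°, lat -62.5417°.
Extended square 8, 7: +8·0.00833333° lon, +7·0.00416667° lat → SW at lon -44.0167°, lat -62.5125°.
latitude -62.51250, longitude -44.01667.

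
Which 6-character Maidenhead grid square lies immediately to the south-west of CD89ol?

CD89nk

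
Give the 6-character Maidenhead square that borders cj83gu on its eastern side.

Longitude subsquare g = 6; +1 → 7 = h.
The latitude characters are unchanged.

CJ83hu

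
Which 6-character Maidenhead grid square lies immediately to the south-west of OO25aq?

OO15xp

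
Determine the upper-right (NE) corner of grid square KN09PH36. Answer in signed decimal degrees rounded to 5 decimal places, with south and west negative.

49.32083, 21.28333

Field K=10, N=13: +10·20° lon, +13·10° lat → SW at lon 20°, lat 40°.
Square 0, 9: +0·2° lon, +9·1° lat → SW at lon 20°, lat 49°.
Subsquare p=15, h=7: +15·0.0833333° lon, +7·0.0416667° lat → SW at lon 21.25°, lat 49.2917°.
Extended square 3, 6: +3·0.00833333° lon, +6·0.00416667° lat → SW at lon 21.275°, lat 49.3167°.
Cell spans 0.00833333° lon × 0.00416667° lat. NE corner is SW corner plus one full cell.
latitude 49.32083, longitude 21.28333.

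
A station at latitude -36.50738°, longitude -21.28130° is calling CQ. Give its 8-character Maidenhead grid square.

HF93il68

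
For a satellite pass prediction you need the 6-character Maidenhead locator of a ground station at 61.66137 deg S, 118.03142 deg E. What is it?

Offset from 180°W / 90°S: lon 298.0314°, lat 28.3386°.
Field: lon ⌊298.0314/20⌋ = 14 → O; lat ⌊28.3386/10⌋ = 2 → C.
Square: lon ⌊18.0314/2⌋ = 9; lat ⌊8.3386/1⌋ = 8.
Subsquare: lon ⌊0.0314/0.0833333⌋ = 0 → a; lat ⌊0.3386/0.0416667⌋ = 8 → i.

OC98ai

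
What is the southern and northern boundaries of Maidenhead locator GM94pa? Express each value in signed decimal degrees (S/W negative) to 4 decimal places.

Field G=6, M=12: +6·20° lon, +12·10° lat → SW at lon -60°, lat 30°.
Square 9, 4: +9·2° lon, +4·1° lat → SW at lon -42°, lat 34°.
Subsquare p=15, a=0: +15·0.0833333° lon, +0·0.0416667° lat → SW at lon -40.75°, lat 34°.
Cell spans 0.0833333° lon × 0.0416667° lat.
south 34.0000, north 34.0417.

34.0000, 34.0417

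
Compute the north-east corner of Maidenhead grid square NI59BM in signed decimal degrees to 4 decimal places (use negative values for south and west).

Field N=13, I=8: +13·20° lon, +8·10° lat → SW at lon 80°, lat -10°.
Square 5, 9: +5·2° lon, +9·1° lat → SW at lon 90°, lat -1°.
Subsquare b=1, m=12: +1·0.0833333° lon, +12·0.0416667° lat → SW at lon 90.0833°, lat -0.5°.
Cell spans 0.0833333° lon × 0.0416667° lat. NE corner is SW corner plus one full cell.
latitude -0.4583, longitude 90.1667.

-0.4583, 90.1667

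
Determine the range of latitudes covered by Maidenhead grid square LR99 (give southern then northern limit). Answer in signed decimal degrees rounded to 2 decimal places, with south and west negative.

89.00, 90.00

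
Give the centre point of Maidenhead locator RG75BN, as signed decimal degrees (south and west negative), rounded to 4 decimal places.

-24.4375, 174.1250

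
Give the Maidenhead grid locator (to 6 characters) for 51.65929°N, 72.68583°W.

FO31pp

Offset from 180°W / 90°S: lon 107.3142°, lat 141.6593°.
Field (20°×10°, letters A–R): 107.3142/20 → 5 → F, 141.6593/10 → 14 → O; chars FO.
Square (2°×1°, digits 0–9): 7.3142/2 → 3, 1.6593/1 → 1; chars 31.
Subsquare (5′×2.5′, letters a–x): 1.3142/0.0833333 → 15 → p, 0.6593/0.0416667 → 15 → p; chars pp.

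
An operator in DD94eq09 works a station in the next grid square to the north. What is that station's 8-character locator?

Latitude extended square 9; +1 → 10, wraps to 0, carry into subsquare.
Latitude subsquare q = 16; +1 → 17 = r.
The longitude characters are unchanged.

DD94er00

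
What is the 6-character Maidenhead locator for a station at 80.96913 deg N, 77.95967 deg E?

MR80xx

Offset from 180°W / 90°S: lon 257.9597°, lat 170.9691°.
Field: lon ⌊257.9597/20⌋ = 12 → M; lat ⌊170.9691/10⌋ = 17 → R.
Square: lon ⌊17.9597/2⌋ = 8; lat ⌊0.9691/1⌋ = 0.
Subsquare: lon ⌊1.9597/0.0833333⌋ = 23 → x; lat ⌊0.9691/0.0416667⌋ = 23 → x.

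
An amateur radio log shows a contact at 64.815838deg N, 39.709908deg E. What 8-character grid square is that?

KP94ut55

Shift to the Maidenhead origin (180°W, 90°S): lon 219.70991, lat 154.81584.
Field: 219.70991/20 → 10 → K, 154.81584/10 → 15 → P; chars KP.
Square: 19.70991/2 → 9, 4.81584/1 → 4; chars 94.
Subsquare: 1.70991/0.0833333 → 20 → u, 0.81584/0.0416667 → 19 → t; chars ut.
Extended square: 0.04324/0.00833333 → 5, 0.02417/0.00416667 → 5; chars 55.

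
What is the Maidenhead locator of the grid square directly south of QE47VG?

QE47vf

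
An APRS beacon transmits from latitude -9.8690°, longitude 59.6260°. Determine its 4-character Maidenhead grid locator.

LI90

Add 180° to longitude and 90° to latitude: 239.63, 80.13.
Field (20°×10°, letters A–R): 239.63/20 → 11 → L, 80.13/10 → 8 → I; chars LI.
Square (2°×1°, digits 0–9): 19.63/2 → 9, 0.13/1 → 0; chars 90.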